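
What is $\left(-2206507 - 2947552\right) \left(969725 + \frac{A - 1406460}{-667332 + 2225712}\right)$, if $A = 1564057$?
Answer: $- \frac{7788815007573920723}{1558380} \approx -4.998 \cdot 10^{12}$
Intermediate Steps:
$\left(-2206507 - 2947552\right) \left(969725 + \frac{A - 1406460}{-667332 + 2225712}\right) = \left(-2206507 - 2947552\right) \left(969725 + \frac{1564057 - 1406460}{-667332 + 2225712}\right) = - 5154059 \left(969725 + \frac{157597}{1558380}\right) = \left(-5154059\right) \frac{1511200203097}{1558380} = - \frac{7788815007573920723}{1558380}$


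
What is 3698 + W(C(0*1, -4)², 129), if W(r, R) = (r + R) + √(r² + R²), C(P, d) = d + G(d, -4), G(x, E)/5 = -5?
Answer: 4668 + √723922 ≈ 5518.8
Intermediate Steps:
G(x, E) = -25 (G(x, E) = 5*(-5) = -25)
C(P, d) = -25 + d (C(P, d) = d - 25 = -25 + d)
W(r, R) = R + r + √(R² + r²) (W(r, R) = (R + r) + √(R² + r²) = R + r + √(R² + r²))
3698 + W(C(0*1, -4)², 129) = 3698 + (129 + (-25 - 4)² + √(129² + ((-25 - 4)²)²)) = 3698 + (129 + (-29)² + √(16641 + ((-29)²)²)) = 3698 + (129 + 841 + √(16641 + 841²)) = 3698 + (129 + 841 + √(16641 + 707281)) = 3698 + (129 + 841 + √723922) = 3698 + (970 + √723922) = 4668 + √723922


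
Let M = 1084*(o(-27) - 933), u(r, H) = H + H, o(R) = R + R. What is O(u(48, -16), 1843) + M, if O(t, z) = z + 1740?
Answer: -1066325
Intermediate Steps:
o(R) = 2*R
u(r, H) = 2*H
O(t, z) = 1740 + z
M = -1069908 (M = 1084*(2*(-27) - 933) = 1084*(-54 - 933) = 1084*(-987) = -1069908)
O(u(48, -16), 1843) + M = (1740 + 1843) - 1069908 = 3583 - 1069908 = -1066325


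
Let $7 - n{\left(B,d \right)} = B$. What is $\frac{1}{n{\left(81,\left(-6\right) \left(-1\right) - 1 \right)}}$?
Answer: $- \frac{1}{74} \approx -0.013514$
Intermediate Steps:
$n{\left(B,d \right)} = 7 - B$
$\frac{1}{n{\left(81,\left(-6\right) \left(-1\right) - 1 \right)}} = \frac{1}{7 - 81} = \frac{1}{-74} = - \frac{1}{74}$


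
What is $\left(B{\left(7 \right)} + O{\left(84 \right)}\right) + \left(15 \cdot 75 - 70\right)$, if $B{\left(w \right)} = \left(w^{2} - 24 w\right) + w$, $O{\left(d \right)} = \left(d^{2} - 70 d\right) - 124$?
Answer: $1995$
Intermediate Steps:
$O{\left(d \right)} = -124 + d^{2} - 70 d$
$B{\left(w \right)} = w^{2} - 23 w$
$\left(B{\left(7 \right)} + O{\left(84 \right)}\right) + \left(15 \cdot 75 - 70\right) = \left(7 \left(-23 + 7\right) - \left(6004 - 7056\right)\right) + \left(15 \cdot 75 - 70\right) = \left(7 \left(-16\right) - -1052\right) + \left(1125 - 70\right) = \left(-112 + 1052\right) + 1055 = 940 + 1055 = 1995$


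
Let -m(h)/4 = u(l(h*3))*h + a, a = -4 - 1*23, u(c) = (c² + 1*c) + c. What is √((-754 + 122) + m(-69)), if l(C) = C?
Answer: 4*√731971 ≈ 3422.2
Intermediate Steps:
u(c) = c² + 2*c (u(c) = (c² + c) + c = (c + c²) + c = c² + 2*c)
a = -27 (a = -4 - 23 = -27)
m(h) = 108 - 12*h²*(2 + 3*h) (m(h) = -4*(((h*3)*(2 + h*3))*h - 27) = -4*(((3*h)*(2 + 3*h))*h - 27) = -4*((3*h*(2 + 3*h))*h - 27) = -4*(3*h²*(2 + 3*h) - 27) = -4*(-27 + 3*h²*(2 + 3*h)) = 108 - 12*h²*(2 + 3*h))
√((-754 + 122) + m(-69)) = √((-754 + 122) + (108 - 36*(-69)³ - 24*(-69)²)) = √(-632 + (108 - 36*(-328509) - 24*4761)) = √(-632 + (108 + 11826324 - 114264)) = √(-632 + 11712168) = √11711536 = 4*√731971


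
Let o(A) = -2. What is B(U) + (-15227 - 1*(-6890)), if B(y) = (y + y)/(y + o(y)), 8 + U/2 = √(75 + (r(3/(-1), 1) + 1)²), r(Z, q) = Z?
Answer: -8344 - √79 ≈ -8352.9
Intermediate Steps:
U = -16 + 2*√79 (U = -16 + 2*√(75 + (3/(-1) + 1)²) = -16 + 2*√(75 + (3*(-1) + 1)²) = -16 + 2*√(75 + (-3 + 1)²) = -16 + 2*√(75 + (-2)²) = -16 + 2*√(75 + 4) = -16 + 2*√79 ≈ 1.7764)
B(y) = 2*y/(-2 + y) (B(y) = (y + y)/(y - 2) = (2*y)/(-2 + y) = 2*y/(-2 + y))
B(U) + (-15227 - 1*(-6890)) = 2*(-16 + 2*√79)/(-2 + (-16 + 2*√79)) + (-15227 - 1*(-6890)) = 2*(-16 + 2*√79)/(-18 + 2*√79) + (-15227 + 6890) = 2*(-16 + 2*√79)/(-18 + 2*√79) - 8337 = -8337 + 2*(-16 + 2*√79)/(-18 + 2*√79)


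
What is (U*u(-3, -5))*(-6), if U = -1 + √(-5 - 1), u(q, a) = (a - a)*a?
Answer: 0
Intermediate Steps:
u(q, a) = 0 (u(q, a) = 0*a = 0)
U = -1 + I*√6 (U = -1 + √(-6) = -1 + I*√6 ≈ -1.0 + 2.4495*I)
(U*u(-3, -5))*(-6) = ((-1 + I*√6)*0)*(-6) = 0*(-6) = 0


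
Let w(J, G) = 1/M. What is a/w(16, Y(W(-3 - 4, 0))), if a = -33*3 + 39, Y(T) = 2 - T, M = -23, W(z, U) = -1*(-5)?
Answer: 1380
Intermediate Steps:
W(z, U) = 5
w(J, G) = -1/23 (w(J, G) = 1/(-23) = -1/23)
a = -60 (a = -99 + 39 = -60)
a/w(16, Y(W(-3 - 4, 0))) = -60/(-1/23) = -60*(-23) = 1380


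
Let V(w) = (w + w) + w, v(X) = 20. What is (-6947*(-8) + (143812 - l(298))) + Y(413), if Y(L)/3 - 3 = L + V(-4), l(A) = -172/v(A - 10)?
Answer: 1003043/5 ≈ 2.0061e+5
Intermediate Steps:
V(w) = 3*w (V(w) = 2*w + w = 3*w)
l(A) = -43/5 (l(A) = -172/20 = -172*1/20 = -43/5)
Y(L) = -27 + 3*L (Y(L) = 9 + 3*(L + 3*(-4)) = 9 + 3*(L - 12) = 9 + 3*(-12 + L) = 9 + (-36 + 3*L) = -27 + 3*L)
(-6947*(-8) + (143812 - l(298))) + Y(413) = (-6947*(-8) + (143812 - 1*(-43/5))) + (-27 + 3*413) = (55576 + (143812 + 43/5)) + (-27 + 1239) = (55576 + 719103/5) + 1212 = 996983/5 + 1212 = 1003043/5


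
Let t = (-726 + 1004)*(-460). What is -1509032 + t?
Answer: -1636912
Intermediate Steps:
t = -127880 (t = 278*(-460) = -127880)
-1509032 + t = -1509032 - 127880 = -1636912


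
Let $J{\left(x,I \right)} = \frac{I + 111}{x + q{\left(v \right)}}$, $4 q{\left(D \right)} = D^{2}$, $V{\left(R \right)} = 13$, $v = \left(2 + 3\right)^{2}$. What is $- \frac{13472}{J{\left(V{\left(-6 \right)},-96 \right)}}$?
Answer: $- \frac{2280136}{15} \approx -1.5201 \cdot 10^{5}$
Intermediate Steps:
$v = 25$ ($v = 5^{2} = 25$)
$q{\left(D \right)} = \frac{D^{2}}{4}$
$J{\left(x,I \right)} = \frac{111 + I}{\frac{625}{4} + x}$ ($J{\left(x,I \right)} = \frac{I + 111}{x + \frac{25^{2}}{4}} = \frac{111 + I}{x + \frac{1}{4} \cdot 625} = \frac{111 + I}{x + \frac{625}{4}} = \frac{111 + I}{\frac{625}{4} + x}$)
$- \frac{13472}{J{\left(V{\left(-6 \right)},-96 \right)}} = - \frac{13472}{4 \frac{1}{625 + 4 \cdot 13} \left(111 - 96\right)} = - \frac{13472}{4 \frac{1}{625 + 52} \cdot 15} = - \frac{13472}{4 \cdot \frac{1}{677} \cdot 15} = - \frac{13472}{\frac{60}{677}} = \left(-13472\right) \frac{677}{60} = - \frac{2280136}{15}$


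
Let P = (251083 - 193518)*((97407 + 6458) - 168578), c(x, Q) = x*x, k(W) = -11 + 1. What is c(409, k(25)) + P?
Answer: -3725036564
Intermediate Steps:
k(W) = -10
c(x, Q) = x**2
P = -3725203845 (P = 57565*(103865 - 168578) = 57565*(-64713) = -3725203845)
c(409, k(25)) + P = 409**2 - 3725203845 = 167281 - 3725203845 = -3725036564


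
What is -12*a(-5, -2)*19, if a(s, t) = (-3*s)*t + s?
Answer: 7980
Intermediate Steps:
a(s, t) = s - 3*s*t (a(s, t) = -3*s*t + s = s - 3*s*t)
-12*a(-5, -2)*19 = -(-60)*(1 - 3*(-2))*19 = -(-60)*(1 + 6)*19 = -(-60)*7*19 = -12*(-35)*19 = 420*19 = 7980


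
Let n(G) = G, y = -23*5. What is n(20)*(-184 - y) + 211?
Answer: -1169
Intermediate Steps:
y = -115
n(20)*(-184 - y) + 211 = 20*(-184 - 1*(-115)) + 211 = 20*(-184 + 115) + 211 = 20*(-69) + 211 = -1380 + 211 = -1169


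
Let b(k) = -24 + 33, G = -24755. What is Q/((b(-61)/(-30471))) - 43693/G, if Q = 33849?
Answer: -2836958380712/24755 ≈ -1.1460e+8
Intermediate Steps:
b(k) = 9
Q/((b(-61)/(-30471))) - 43693/G = 33849/((9/(-30471))) - 43693/(-24755) = 33849/((9*(-1/30471))) - 43693*(-1/24755) = 33849/(-3/10157) + 43693/24755 = 33849*(-10157/3) + 43693/24755 = -114601431 + 43693/24755 = -2836958380712/24755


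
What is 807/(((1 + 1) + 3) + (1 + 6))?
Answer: 269/4 ≈ 67.250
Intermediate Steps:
807/(((1 + 1) + 3) + (1 + 6)) = 807/((2 + 3) + 7) = 807/(5 + 7) = 807/12 = (1/12)*807 = 269/4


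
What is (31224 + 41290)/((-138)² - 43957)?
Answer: -72514/24913 ≈ -2.9107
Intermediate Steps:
(31224 + 41290)/((-138)² - 43957) = 72514/(19044 - 43957) = 72514/(-24913) = 72514*(-1/24913) = -72514/24913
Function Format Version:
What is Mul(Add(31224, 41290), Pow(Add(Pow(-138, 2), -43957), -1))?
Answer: Rational(-72514, 24913) ≈ -2.9107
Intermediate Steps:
Mul(Add(31224, 41290), Pow(Add(Pow(-138, 2), -43957), -1)) = Mul(72514, Pow(Add(19044, -43957), -1)) = Mul(72514, Pow(-24913, -1)) = Mul(72514, Rational(-1, 24913)) = Rational(-72514, 24913)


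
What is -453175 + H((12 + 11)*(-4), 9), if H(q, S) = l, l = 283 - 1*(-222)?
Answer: -452670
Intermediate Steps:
l = 505 (l = 283 + 222 = 505)
H(q, S) = 505
-453175 + H((12 + 11)*(-4), 9) = -453175 + 505 = -452670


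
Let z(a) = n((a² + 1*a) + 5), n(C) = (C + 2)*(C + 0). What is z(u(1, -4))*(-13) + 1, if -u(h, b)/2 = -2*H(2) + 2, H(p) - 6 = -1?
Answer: -1004678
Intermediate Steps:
H(p) = 5 (H(p) = 6 - 1 = 5)
n(C) = C*(2 + C) (n(C) = (2 + C)*C = C*(2 + C))
u(h, b) = 16 (u(h, b) = -2*(-2*5 + 2) = -2*(-10 + 2) = -2*(-8) = 16)
z(a) = (5 + a + a²)*(7 + a + a²) (z(a) = ((a² + 1*a) + 5)*(2 + ((a² + 1*a) + 5)) = ((a² + a) + 5)*(2 + ((a² + a) + 5)) = ((a + a²) + 5)*(2 + ((a + a²) + 5)) = (5 + a + a²)*(2 + (5 + a + a²)) = (5 + a + a²)*(7 + a + a²))
z(u(1, -4))*(-13) + 1 = ((5 + 16 + 16²)*(7 + 16 + 16²))*(-13) + 1 = ((5 + 16 + 256)*(7 + 16 + 256))*(-13) + 1 = (277*279)*(-13) + 1 = 77283*(-13) + 1 = -1004679 + 1 = -1004678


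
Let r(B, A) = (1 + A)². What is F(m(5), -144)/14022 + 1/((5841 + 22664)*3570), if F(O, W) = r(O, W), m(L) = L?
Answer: 173412377806/118909890225 ≈ 1.4584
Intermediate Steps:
F(O, W) = (1 + W)²
F(m(5), -144)/14022 + 1/((5841 + 22664)*3570) = (1 - 144)²/14022 + 1/((5841 + 22664)*3570) = (-143)²*(1/14022) + (1/3570)/28505 = 20449*(1/14022) + (1/28505)*(1/3570) = 20449/14022 + 1/101762850 = 173412377806/118909890225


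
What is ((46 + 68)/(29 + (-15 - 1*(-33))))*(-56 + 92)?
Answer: 4104/47 ≈ 87.319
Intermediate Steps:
((46 + 68)/(29 + (-15 - 1*(-33))))*(-56 + 92) = (114/(29 + (-15 + 33)))*36 = (114/(29 + 18))*36 = (114/47)*36 = 4104/47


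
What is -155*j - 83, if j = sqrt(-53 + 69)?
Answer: -703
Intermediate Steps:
j = 4 (j = sqrt(16) = 4)
-155*j - 83 = -155*4 - 83 = -620 - 83 = -703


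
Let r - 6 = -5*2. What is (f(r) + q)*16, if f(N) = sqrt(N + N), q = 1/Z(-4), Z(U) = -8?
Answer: -2 + 32*I*sqrt(2) ≈ -2.0 + 45.255*I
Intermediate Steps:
r = -4 (r = 6 - 5*2 = 6 - 10 = -4)
q = -1/8 (q = 1/(-8) = -1/8 ≈ -0.12500)
f(N) = sqrt(2)*sqrt(N) (f(N) = sqrt(2*N) = sqrt(2)*sqrt(N))
(f(r) + q)*16 = (sqrt(2)*sqrt(-4) - 1/8)*16 = (sqrt(2)*(2*I) - 1/8)*16 = (2*I*sqrt(2) - 1/8)*16 = (-1/8 + 2*I*sqrt(2))*16 = -2 + 32*I*sqrt(2)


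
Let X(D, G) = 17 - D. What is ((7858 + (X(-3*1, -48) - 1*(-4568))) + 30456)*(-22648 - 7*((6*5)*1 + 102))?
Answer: -1011285944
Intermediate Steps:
((7858 + (X(-3*1, -48) - 1*(-4568))) + 30456)*(-22648 - 7*((6*5)*1 + 102)) = ((7858 + ((17 - (-3)) - 1*(-4568))) + 30456)*(-22648 - 7*((6*5)*1 + 102)) = ((7858 + ((17 - 1*(-3)) + 4568)) + 30456)*(-22648 - 7*(30*1 + 102)) = ((7858 + ((17 + 3) + 4568)) + 30456)*(-22648 - 7*(30 + 102)) = ((7858 + (20 + 4568)) + 30456)*(-22648 - 7*132) = ((7858 + 4588) + 30456)*(-22648 - 924) = (12446 + 30456)*(-23572) = 42902*(-23572) = -1011285944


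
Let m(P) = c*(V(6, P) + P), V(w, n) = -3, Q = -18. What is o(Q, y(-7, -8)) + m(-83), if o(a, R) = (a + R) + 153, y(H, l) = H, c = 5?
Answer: -302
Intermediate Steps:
o(a, R) = 153 + R + a (o(a, R) = (R + a) + 153 = 153 + R + a)
m(P) = -15 + 5*P (m(P) = 5*(-3 + P) = -15 + 5*P)
o(Q, y(-7, -8)) + m(-83) = (153 - 7 - 18) + (-15 + 5*(-83)) = 128 + (-15 - 415) = 128 - 430 = -302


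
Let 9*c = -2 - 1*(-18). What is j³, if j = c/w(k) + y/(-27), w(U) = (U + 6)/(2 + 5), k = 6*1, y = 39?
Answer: -1331/19683 ≈ -0.067622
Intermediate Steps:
c = 16/9 (c = (-2 - 1*(-18))/9 = (-2 + 18)/9 = (⅑)*16 = 16/9 ≈ 1.7778)
k = 6
w(U) = 6/7 + U/7 (w(U) = (6 + U)/7 = (6 + U)*(⅐) = 6/7 + U/7)
j = -11/27 (j = 16/(9*(6/7 + (⅐)*6)) + 39/(-27) = 16/(9*(6/7 + 6/7)) + 39*(-1/27) = 16/(9*(12/7)) - 13/9 = (16/9)*(7/12) - 13/9 = 28/27 - 13/9 = -11/27 ≈ -0.40741)
j³ = (-11/27)³ = -1331/19683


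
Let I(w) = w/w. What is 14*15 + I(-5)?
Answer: 211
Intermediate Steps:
I(w) = 1
14*15 + I(-5) = 14*15 + 1 = 210 + 1 = 211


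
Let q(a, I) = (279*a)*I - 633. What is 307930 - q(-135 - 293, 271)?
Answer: 32669215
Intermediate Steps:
q(a, I) = -633 + 279*I*a (q(a, I) = 279*I*a - 633 = -633 + 279*I*a)
307930 - q(-135 - 293, 271) = 307930 - (-633 + 279*271*(-135 - 293)) = 307930 - (-633 + 279*271*(-428)) = 307930 - (-633 - 32360652) = 307930 - 1*(-32361285) = 307930 + 32361285 = 32669215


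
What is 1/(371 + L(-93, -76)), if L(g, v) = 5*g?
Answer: -1/94 ≈ -0.010638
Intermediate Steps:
1/(371 + L(-93, -76)) = 1/(371 + 5*(-93)) = 1/(371 - 465) = 1/(-94) = -1/94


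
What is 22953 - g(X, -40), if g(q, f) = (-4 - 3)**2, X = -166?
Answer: 22904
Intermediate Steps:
g(q, f) = 49 (g(q, f) = (-7)**2 = 49)
22953 - g(X, -40) = 22953 - 1*49 = 22953 - 49 = 22904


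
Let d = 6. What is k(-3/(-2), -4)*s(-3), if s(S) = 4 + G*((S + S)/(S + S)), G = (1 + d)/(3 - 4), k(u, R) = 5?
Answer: -15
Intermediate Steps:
G = -7 (G = (1 + 6)/(3 - 4) = 7/(-1) = 7*(-1) = -7)
s(S) = -3 (s(S) = 4 - 7*(S + S)/(S + S) = 4 - 7*2*S/(2*S) = 4 - 7*2*S*1/(2*S) = 4 - 7*1 = 4 - 7 = -3)
k(-3/(-2), -4)*s(-3) = 5*(-3) = -15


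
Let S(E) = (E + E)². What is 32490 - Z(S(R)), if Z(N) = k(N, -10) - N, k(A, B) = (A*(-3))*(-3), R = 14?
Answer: 26218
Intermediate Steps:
k(A, B) = 9*A (k(A, B) = -3*A*(-3) = 9*A)
S(E) = 4*E² (S(E) = (2*E)² = 4*E²)
Z(N) = 8*N (Z(N) = 9*N - N = 8*N)
32490 - Z(S(R)) = 32490 - 8*4*14² = 32490 - 8*4*196 = 32490 - 8*784 = 32490 - 1*6272 = 32490 - 6272 = 26218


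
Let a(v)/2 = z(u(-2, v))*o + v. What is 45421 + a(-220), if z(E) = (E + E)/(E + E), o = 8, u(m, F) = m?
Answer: 44997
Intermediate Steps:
z(E) = 1 (z(E) = (2*E)/((2*E)) = (2*E)*(1/(2*E)) = 1)
a(v) = 16 + 2*v (a(v) = 2*(1*8 + v) = 2*(8 + v) = 16 + 2*v)
45421 + a(-220) = 45421 + (16 + 2*(-220)) = 45421 + (16 - 440) = 45421 - 424 = 44997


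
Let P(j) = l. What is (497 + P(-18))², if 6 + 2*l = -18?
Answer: 235225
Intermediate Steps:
l = -12 (l = -3 + (½)*(-18) = -3 - 9 = -12)
P(j) = -12
(497 + P(-18))² = (497 - 12)² = 485² = 235225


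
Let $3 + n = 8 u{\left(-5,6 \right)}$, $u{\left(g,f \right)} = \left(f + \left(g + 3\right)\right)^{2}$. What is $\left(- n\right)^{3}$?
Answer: $-1953125$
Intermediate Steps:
$u{\left(g,f \right)} = \left(3 + f + g\right)^{2}$ ($u{\left(g,f \right)} = \left(f + \left(3 + g\right)\right)^{2} = \left(3 + f + g\right)^{2}$)
$n = 125$ ($n = -3 + 8 \left(3 + 6 - 5\right)^{2} = -3 + 8 \cdot 4^{2} = -3 + 8 \cdot 16 = -3 + 128 = 125$)
$\left(- n\right)^{3} = \left(\left(-1\right) 125\right)^{3} = \left(-125\right)^{3} = -1953125$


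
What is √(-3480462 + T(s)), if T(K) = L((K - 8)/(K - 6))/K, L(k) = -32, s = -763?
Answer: I*√2026217057662/763 ≈ 1865.6*I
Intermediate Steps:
T(K) = -32/K
√(-3480462 + T(s)) = √(-3480462 - 32/(-763)) = √(-3480462 - 32*(-1/763)) = √(-3480462 + 32/763) = √(-2655592474/763) = I*√2026217057662/763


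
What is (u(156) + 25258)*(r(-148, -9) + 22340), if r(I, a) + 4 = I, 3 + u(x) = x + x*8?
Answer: 591509892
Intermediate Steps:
u(x) = -3 + 9*x (u(x) = -3 + (x + x*8) = -3 + (x + 8*x) = -3 + 9*x)
r(I, a) = -4 + I
(u(156) + 25258)*(r(-148, -9) + 22340) = ((-3 + 9*156) + 25258)*((-4 - 148) + 22340) = ((-3 + 1404) + 25258)*(-152 + 22340) = (1401 + 25258)*22188 = 26659*22188 = 591509892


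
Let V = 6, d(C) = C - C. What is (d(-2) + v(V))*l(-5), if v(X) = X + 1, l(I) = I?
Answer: -35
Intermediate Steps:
d(C) = 0
v(X) = 1 + X
(d(-2) + v(V))*l(-5) = (0 + (1 + 6))*(-5) = (0 + 7)*(-5) = 7*(-5) = -35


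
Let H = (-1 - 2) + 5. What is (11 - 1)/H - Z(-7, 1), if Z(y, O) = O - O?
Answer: 5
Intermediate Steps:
H = 2 (H = -3 + 5 = 2)
Z(y, O) = 0
(11 - 1)/H - Z(-7, 1) = (11 - 1)/2 - 1*0 = 10*(½) + 0 = 5 + 0 = 5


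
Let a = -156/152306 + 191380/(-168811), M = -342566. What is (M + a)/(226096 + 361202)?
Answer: -733976582730896/1258331390836289 ≈ -0.58329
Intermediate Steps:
a = -14587328398/12855464083 (a = -156*1/152306 + 191380*(-1/168811) = -78/76153 - 191380/168811 = -14587328398/12855464083 ≈ -1.1347)
(M + a)/(226096 + 361202) = (-342566 - 14587328398/12855464083)/(226096 + 361202) = -4403859496385376/12855464083/587298 = -4403859496385376/12855464083*1/587298 = -733976582730896/1258331390836289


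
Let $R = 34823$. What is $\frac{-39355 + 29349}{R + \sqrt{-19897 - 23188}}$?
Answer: $- \frac{174219469}{606342207} + \frac{5003 i \sqrt{43085}}{606342207} \approx -0.28733 + 0.0017127 i$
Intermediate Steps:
$\frac{-39355 + 29349}{R + \sqrt{-19897 - 23188}} = \frac{-39355 + 29349}{34823 + \sqrt{-19897 - 23188}} = - \frac{10006}{34823 + \sqrt{-43085}} = - \frac{10006}{34823 + i \sqrt{43085}}$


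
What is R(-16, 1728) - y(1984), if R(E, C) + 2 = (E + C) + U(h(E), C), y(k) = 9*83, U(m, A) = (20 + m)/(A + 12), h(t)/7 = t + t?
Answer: 139618/145 ≈ 962.88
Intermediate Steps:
h(t) = 14*t (h(t) = 7*(t + t) = 7*(2*t) = 14*t)
U(m, A) = (20 + m)/(12 + A)
y(k) = 747
R(E, C) = -2 + C + E + (20 + 14*E)/(12 + C) (R(E, C) = -2 + ((E + C) + (20 + 14*E)/(12 + C)) = -2 + ((C + E) + (20 + 14*E)/(12 + C)) = -2 + (C + E + (20 + 14*E)/(12 + C)) = -2 + C + E + (20 + 14*E)/(12 + C))
R(-16, 1728) - y(1984) = (20 + 14*(-16) + (12 + 1728)*(-2 + 1728 - 16))/(12 + 1728) - 1*747 = (20 - 224 + 1740*1710)/1740 - 747 = (20 - 224 + 2975400)/1740 - 747 = (1/1740)*2975196 - 747 = 247933/145 - 747 = 139618/145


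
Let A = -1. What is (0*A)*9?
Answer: 0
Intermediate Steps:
(0*A)*9 = (0*(-1))*9 = 0*9 = 0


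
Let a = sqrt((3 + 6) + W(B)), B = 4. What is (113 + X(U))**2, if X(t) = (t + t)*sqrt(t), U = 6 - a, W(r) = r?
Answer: (113 + 2*(6 - sqrt(13))**(3/2))**2 ≈ 14499.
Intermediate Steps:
a = sqrt(13) (a = sqrt((3 + 6) + 4) = sqrt(9 + 4) = sqrt(13) ≈ 3.6056)
U = 6 - sqrt(13) ≈ 2.3944
X(t) = 2*t**(3/2) (X(t) = (2*t)*sqrt(t) = 2*t**(3/2))
(113 + X(U))**2 = (113 + 2*(6 - sqrt(13))**(3/2))**2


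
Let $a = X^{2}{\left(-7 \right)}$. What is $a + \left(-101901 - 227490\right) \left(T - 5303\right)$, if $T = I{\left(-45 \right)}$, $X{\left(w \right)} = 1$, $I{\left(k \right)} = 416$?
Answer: $1609733818$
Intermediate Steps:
$T = 416$
$a = 1$ ($a = 1^{2} = 1$)
$a + \left(-101901 - 227490\right) \left(T - 5303\right) = 1 + \left(-101901 - 227490\right) \left(416 - 5303\right) = 1 - -1609733817 = 1 + 1609733817 = 1609733818$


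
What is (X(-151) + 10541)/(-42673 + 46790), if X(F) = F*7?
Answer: 9484/4117 ≈ 2.3036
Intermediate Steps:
X(F) = 7*F
(X(-151) + 10541)/(-42673 + 46790) = (7*(-151) + 10541)/(-42673 + 46790) = (-1057 + 10541)/4117 = 9484*(1/4117) = 9484/4117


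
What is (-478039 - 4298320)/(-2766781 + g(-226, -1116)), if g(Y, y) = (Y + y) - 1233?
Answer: 4776359/2769356 ≈ 1.7247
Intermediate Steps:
g(Y, y) = -1233 + Y + y
(-478039 - 4298320)/(-2766781 + g(-226, -1116)) = (-478039 - 4298320)/(-2766781 + (-1233 - 226 - 1116)) = -4776359/(-2766781 - 2575) = -4776359/(-2769356) = -4776359*(-1/2769356) = 4776359/2769356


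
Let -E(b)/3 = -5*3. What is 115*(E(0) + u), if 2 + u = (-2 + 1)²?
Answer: 5060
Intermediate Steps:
E(b) = 45 (E(b) = -(-15)*3 = -3*(-15) = 45)
u = -1 (u = -2 + (-2 + 1)² = -2 + (-1)² = -2 + 1 = -1)
115*(E(0) + u) = 115*(45 - 1) = 115*44 = 5060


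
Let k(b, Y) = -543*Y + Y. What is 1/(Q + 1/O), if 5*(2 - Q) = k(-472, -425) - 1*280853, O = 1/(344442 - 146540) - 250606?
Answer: 247977143055/2505213884437933 ≈ 9.8984e-5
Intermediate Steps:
O = -49595428611/197902 (O = 1/197902 - 250606 = -49595428611/197902 ≈ -2.5061e+5)
k(b, Y) = -542*Y
Q = 50513/5 (Q = 2 - (-542*(-425) - 1*280853)/5 = 2 - (230350 - 280853)/5 = 2 - ⅕*(-50503) = 2 + 50503/5 = 50513/5 ≈ 10103.)
1/(Q + 1/O) = 1/(50513/5 + 1/(-49595428611/197902)) = 1/(50513/5 - 197902/49595428611) = 1/(2505213884437933/247977143055) = 247977143055/2505213884437933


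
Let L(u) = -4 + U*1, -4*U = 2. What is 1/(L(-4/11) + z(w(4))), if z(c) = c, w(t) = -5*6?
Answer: -2/69 ≈ -0.028986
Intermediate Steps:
U = -½ (U = -¼*2 = -½ ≈ -0.50000)
w(t) = -30
L(u) = -9/2 (L(u) = -4 - ½*1 = -4 - ½ = -9/2)
1/(L(-4/11) + z(w(4))) = 1/(-9/2 - 30) = 1/(-69/2) = -2/69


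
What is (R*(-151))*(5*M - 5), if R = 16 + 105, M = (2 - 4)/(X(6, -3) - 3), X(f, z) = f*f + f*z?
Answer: 310607/3 ≈ 1.0354e+5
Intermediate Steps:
X(f, z) = f² + f*z
M = -2/15 (M = (2 - 4)/(6*(6 - 3) - 3) = -2/(6*3 - 3) = -2/(18 - 3) = -2/15 ≈ -0.13333)
R = 121
(R*(-151))*(5*M - 5) = (121*(-151))*(5*(-2/15) - 5) = -18271*(-⅔ - 5) = -18271*(-17/3) = 310607/3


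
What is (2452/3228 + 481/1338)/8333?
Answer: 402787/2999230026 ≈ 0.00013430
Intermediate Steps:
(2452/3228 + 481/1338)/8333 = (2452*(1/3228) + 481*(1/1338))*(1/8333) = (613/807 + 481/1338)*(1/8333) = (402787/359922)*(1/8333) = 402787/2999230026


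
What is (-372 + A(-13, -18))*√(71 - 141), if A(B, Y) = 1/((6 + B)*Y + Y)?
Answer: -40175*I*√70/108 ≈ -3112.3*I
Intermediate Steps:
A(B, Y) = 1/(Y + Y*(6 + B)) (A(B, Y) = 1/(Y*(6 + B) + Y) = 1/(Y + Y*(6 + B)))
(-372 + A(-13, -18))*√(71 - 141) = (-372 + 1/((-18)*(7 - 13)))*√(71 - 141) = (-372 - 1/18/(-6))*√(-70) = (-372 - 1/18*(-⅙))*(I*√70) = (-372 + 1/108)*(I*√70) = -40175*I*√70/108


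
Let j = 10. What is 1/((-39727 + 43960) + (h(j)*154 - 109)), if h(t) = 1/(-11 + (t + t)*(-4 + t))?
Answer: 109/449670 ≈ 0.00024240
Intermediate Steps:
h(t) = 1/(-11 + 2*t*(-4 + t)) (h(t) = 1/(-11 + (2*t)*(-4 + t)) = 1/(-11 + 2*t*(-4 + t)))
1/((-39727 + 43960) + (h(j)*154 - 109)) = 1/((-39727 + 43960) + (154/(-11 - 8*10 + 2*10**2) - 109)) = 1/(4233 + (154/(-11 - 80 + 2*100) - 109)) = 1/(4233 + (154/(-11 - 80 + 200) - 109)) = 1/(4233 + (154/109 - 109)) = 1/(4233 - 11727/109) = 1/(449670/109) = 109/449670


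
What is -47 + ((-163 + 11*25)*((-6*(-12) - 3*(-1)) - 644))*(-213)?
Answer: 13574017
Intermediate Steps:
-47 + ((-163 + 11*25)*((-6*(-12) - 3*(-1)) - 644))*(-213) = -47 + ((-163 + 275)*((72 + 3) - 644))*(-213) = -47 + (112*(75 - 644))*(-213) = -47 + (112*(-569))*(-213) = -47 - 63728*(-213) = -47 + 13574064 = 13574017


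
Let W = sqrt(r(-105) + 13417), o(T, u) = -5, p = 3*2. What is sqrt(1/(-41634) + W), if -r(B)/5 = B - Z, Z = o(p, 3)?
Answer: sqrt(-514 + 21399876*sqrt(13917))/4626 ≈ 10.861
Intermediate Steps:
p = 6
Z = -5
r(B) = -25 - 5*B (r(B) = -5*(B - 1*(-5)) = -5*(B + 5) = -5*(5 + B) = -25 - 5*B)
W = sqrt(13917) (W = sqrt((-25 - 5*(-105)) + 13417) = sqrt((-25 + 525) + 13417) = sqrt(500 + 13417) = sqrt(13917) ≈ 117.97)
sqrt(1/(-41634) + W) = sqrt(1/(-41634) + sqrt(13917)) = sqrt(-1/41634 + sqrt(13917))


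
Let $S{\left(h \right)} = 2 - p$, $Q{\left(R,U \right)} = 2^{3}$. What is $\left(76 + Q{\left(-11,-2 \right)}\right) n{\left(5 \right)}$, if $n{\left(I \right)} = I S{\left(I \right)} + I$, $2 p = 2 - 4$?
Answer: $1680$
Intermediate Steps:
$Q{\left(R,U \right)} = 8$
$p = -1$ ($p = \frac{2 - 4}{2} = \frac{1}{2} \left(-2\right) = -1$)
$S{\left(h \right)} = 3$ ($S{\left(h \right)} = 2 - -1 = 2 + 1 = 3$)
$n{\left(I \right)} = 4 I$ ($n{\left(I \right)} = I 3 + I = 3 I + I = 4 I$)
$\left(76 + Q{\left(-11,-2 \right)}\right) n{\left(5 \right)} = \left(76 + 8\right) 4 \cdot 5 = 84 \cdot 20 = 1680$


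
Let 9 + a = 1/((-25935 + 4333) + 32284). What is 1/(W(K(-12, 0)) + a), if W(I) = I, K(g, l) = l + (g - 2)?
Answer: -10682/245685 ≈ -0.043478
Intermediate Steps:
K(g, l) = -2 + g + l (K(g, l) = l + (-2 + g) = -2 + g + l)
a = -96137/10682 (a = -9 + 1/((-25935 + 4333) + 32284) = -9 + 1/(-21602 + 32284) = -9 + 1/10682 = -96137/10682 ≈ -8.9999)
1/(W(K(-12, 0)) + a) = 1/((-2 - 12 + 0) - 96137/10682) = 1/(-14 - 96137/10682) = 1/(-245685/10682) = -10682/245685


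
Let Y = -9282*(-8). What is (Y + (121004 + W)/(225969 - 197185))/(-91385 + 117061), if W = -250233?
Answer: 2137255475/739057984 ≈ 2.8919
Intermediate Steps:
Y = 74256
(Y + (121004 + W)/(225969 - 197185))/(-91385 + 117061) = (74256 + (121004 - 250233)/(225969 - 197185))/(-91385 + 117061) = (74256 - 129229/28784)/25676 = (74256 - 129229*1/28784)*(1/25676) = (74256 - 129229/28784)*(1/25676) = (2137255475/28784)*(1/25676) = 2137255475/739057984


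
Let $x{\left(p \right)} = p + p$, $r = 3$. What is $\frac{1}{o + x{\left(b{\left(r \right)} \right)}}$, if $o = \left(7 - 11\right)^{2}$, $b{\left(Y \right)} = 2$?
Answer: $\frac{1}{20} \approx 0.05$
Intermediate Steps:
$x{\left(p \right)} = 2 p$
$o = 16$ ($o = \left(-4\right)^{2} = 16$)
$\frac{1}{o + x{\left(b{\left(r \right)} \right)}} = \frac{1}{16 + 2 \cdot 2} = \frac{1}{16 + 4} = \frac{1}{20}$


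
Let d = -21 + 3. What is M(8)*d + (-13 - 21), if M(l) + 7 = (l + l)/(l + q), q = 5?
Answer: 908/13 ≈ 69.846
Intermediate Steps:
d = -18
M(l) = -7 + 2*l/(5 + l) (M(l) = -7 + (l + l)/(l + 5) = -7 + (2*l)/(5 + l) = -7 + 2*l/(5 + l))
M(8)*d + (-13 - 21) = (5*(-7 - 1*8)/(5 + 8))*(-18) + (-13 - 21) = (5*(-7 - 8)/13)*(-18) - 34 = (5*(1/13)*(-15))*(-18) - 34 = -75/13*(-18) - 34 = 1350/13 - 34 = 908/13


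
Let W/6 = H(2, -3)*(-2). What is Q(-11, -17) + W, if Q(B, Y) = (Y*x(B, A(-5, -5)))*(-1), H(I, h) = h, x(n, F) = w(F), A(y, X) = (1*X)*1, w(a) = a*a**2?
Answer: -2089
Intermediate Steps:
w(a) = a**3
A(y, X) = X (A(y, X) = X*1 = X)
x(n, F) = F**3
Q(B, Y) = 125*Y (Q(B, Y) = (Y*(-5)**3)*(-1) = (Y*(-125))*(-1) = -125*Y*(-1) = 125*Y)
W = 36 (W = 6*(-3*(-2)) = 6*6 = 36)
Q(-11, -17) + W = 125*(-17) + 36 = -2125 + 36 = -2089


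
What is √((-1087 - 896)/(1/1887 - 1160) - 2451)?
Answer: 2*I*√2933862064097403/2188919 ≈ 49.49*I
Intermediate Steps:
√((-1087 - 896)/(1/1887 - 1160) - 2451) = √(-1983/(1/1887 - 1160) - 2451) = √(-1983/(-2188919/1887) - 2451) = √(-1983*(-1887/2188919) - 2451) = √(3741921/2188919 - 2451) = √(-5361298548/2188919) = 2*I*√2933862064097403/2188919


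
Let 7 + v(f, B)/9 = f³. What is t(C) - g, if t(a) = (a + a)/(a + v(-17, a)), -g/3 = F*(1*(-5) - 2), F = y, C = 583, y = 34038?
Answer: -31234529372/43697 ≈ -7.1480e+5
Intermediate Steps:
F = 34038
v(f, B) = -63 + 9*f³
g = 714798 (g = -102114*(1*(-5) - 2) = -102114*(-5 - 2) = -102114*(-7) = -3*(-238266) = 714798)
t(a) = 2*a/(-44280 + a) (t(a) = (a + a)/(a + (-63 + 9*(-17)³)) = (2*a)/(a + (-63 + 9*(-4913))) = (2*a)/(a + (-63 - 44217)) = (2*a)/(a - 44280) = (2*a)/(-44280 + a) = 2*a/(-44280 + a))
t(C) - g = 2*583/(-44280 + 583) - 1*714798 = 2*583/(-43697) - 714798 = 2*583*(-1/43697) - 714798 = -1166/43697 - 714798 = -31234529372/43697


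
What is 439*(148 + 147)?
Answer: 129505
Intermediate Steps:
439*(148 + 147) = 439*295 = 129505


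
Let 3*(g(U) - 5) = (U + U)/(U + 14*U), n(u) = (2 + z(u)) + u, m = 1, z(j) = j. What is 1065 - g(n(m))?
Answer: 47698/45 ≈ 1060.0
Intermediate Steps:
n(u) = 2 + 2*u (n(u) = (2 + u) + u = 2 + 2*u)
g(U) = 227/45 (g(U) = 5 + ((U + U)/(U + 14*U))/3 = 5 + ((2*U)/((15*U)))/3 = 5 + ((2*U)*(1/(15*U)))/3 = 5 + (⅓)*(2/15) = 5 + 2/45 = 227/45)
1065 - g(n(m)) = 1065 - 1*227/45 = 1065 - 227/45 = 47698/45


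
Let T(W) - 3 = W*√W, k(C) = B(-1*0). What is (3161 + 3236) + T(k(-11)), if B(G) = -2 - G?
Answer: 6400 - 2*I*√2 ≈ 6400.0 - 2.8284*I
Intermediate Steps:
k(C) = -2 (k(C) = -2 - (-1)*0 = -2 - 1*0 = -2 + 0 = -2)
T(W) = 3 + W^(3/2) (T(W) = 3 + W*√W = 3 + W^(3/2))
(3161 + 3236) + T(k(-11)) = (3161 + 3236) + (3 + (-2)^(3/2)) = 6397 + (3 - 2*I*√2) = 6400 - 2*I*√2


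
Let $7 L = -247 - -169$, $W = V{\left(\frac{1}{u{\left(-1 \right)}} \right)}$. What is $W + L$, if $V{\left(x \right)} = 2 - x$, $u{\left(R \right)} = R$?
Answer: $- \frac{57}{7} \approx -8.1429$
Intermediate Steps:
$W = 3$ ($W = 2 - \frac{1}{-1} = 2 - -1 = 2 + 1 = 3$)
$L = - \frac{78}{7}$ ($L = \frac{-247 - -169}{7} = \frac{-247 + 169}{7} = \frac{1}{7} \left(-78\right) = - \frac{78}{7} \approx -11.143$)
$W + L = 3 - \frac{78}{7} = - \frac{57}{7}$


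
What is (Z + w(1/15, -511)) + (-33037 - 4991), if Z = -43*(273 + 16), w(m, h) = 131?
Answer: -50324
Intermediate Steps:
Z = -12427 (Z = -43*289 = -12427)
(Z + w(1/15, -511)) + (-33037 - 4991) = (-12427 + 131) + (-33037 - 4991) = -12296 - 38028 = -50324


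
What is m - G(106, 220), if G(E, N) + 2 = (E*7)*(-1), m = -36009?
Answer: -35265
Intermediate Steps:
G(E, N) = -2 - 7*E (G(E, N) = -2 + (E*7)*(-1) = -2 + (7*E)*(-1) = -2 - 7*E)
m - G(106, 220) = -36009 - (-2 - 7*106) = -36009 - (-2 - 742) = -36009 - 1*(-744) = -36009 + 744 = -35265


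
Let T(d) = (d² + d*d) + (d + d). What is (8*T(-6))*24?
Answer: 11520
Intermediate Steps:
T(d) = 2*d + 2*d² (T(d) = (d² + d²) + 2*d = 2*d² + 2*d = 2*d + 2*d²)
(8*T(-6))*24 = (8*(2*(-6)*(1 - 6)))*24 = (8*(2*(-6)*(-5)))*24 = (8*60)*24 = 480*24 = 11520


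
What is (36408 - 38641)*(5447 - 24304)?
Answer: 42107681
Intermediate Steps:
(36408 - 38641)*(5447 - 24304) = -2233*(-18857) = 42107681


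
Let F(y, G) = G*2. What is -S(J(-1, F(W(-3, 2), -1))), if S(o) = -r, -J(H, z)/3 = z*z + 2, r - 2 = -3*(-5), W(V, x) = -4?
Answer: 17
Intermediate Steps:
F(y, G) = 2*G
r = 17 (r = 2 - 3*(-5) = 2 + 15 = 17)
J(H, z) = -6 - 3*z² (J(H, z) = -3*(z*z + 2) = -3*(z² + 2) = -3*(2 + z²) = -6 - 3*z²)
S(o) = -17 (S(o) = -1*17 = -17)
-S(J(-1, F(W(-3, 2), -1))) = -1*(-17) = 17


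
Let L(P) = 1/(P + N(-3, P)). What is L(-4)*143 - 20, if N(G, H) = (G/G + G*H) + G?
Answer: 23/6 ≈ 3.8333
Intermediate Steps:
N(G, H) = 1 + G + G*H (N(G, H) = (1 + G*H) + G = 1 + G + G*H)
L(P) = 1/(-2 - 2*P) (L(P) = 1/(P + (1 - 3 - 3*P)) = 1/(P + (-2 - 3*P)) = 1/(-2 - 2*P))
L(-4)*143 - 20 = -1/(2 + 2*(-4))*143 - 20 = -1/(2 - 8)*143 - 20 = -1/(-6)*143 - 20 = -1*(-1/6)*143 - 20 = (1/6)*143 - 20 = 143/6 - 20 = 23/6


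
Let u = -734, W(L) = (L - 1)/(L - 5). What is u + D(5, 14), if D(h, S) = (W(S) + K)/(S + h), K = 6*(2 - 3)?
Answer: -125555/171 ≈ -734.24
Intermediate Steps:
K = -6 (K = 6*(-1) = -6)
W(L) = (-1 + L)/(-5 + L)
D(h, S) = (-6 + (-1 + S)/(-5 + S))/(S + h) (D(h, S) = ((-1 + S)/(-5 + S) - 6)/(S + h) = (-6 + (-1 + S)/(-5 + S))/(S + h))
u + D(5, 14) = -734 + (29 - 5*14)/((-5 + 14)*(14 + 5)) = -734 + (29 - 70)/(9*19) = -734 + (⅑)*(1/19)*(-41) = -734 - 41/171 = -125555/171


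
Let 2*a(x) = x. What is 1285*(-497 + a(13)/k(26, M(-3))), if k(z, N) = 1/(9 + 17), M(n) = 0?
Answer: -421480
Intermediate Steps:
a(x) = x/2
k(z, N) = 1/26
1285*(-497 + a(13)/k(26, M(-3))) = 1285*(-497 + ((½)*13)/(1/26)) = 1285*(-497 + (13/2)*26) = 1285*(-497 + 169) = 1285*(-328) = -421480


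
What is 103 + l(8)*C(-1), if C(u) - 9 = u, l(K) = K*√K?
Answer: 103 + 128*√2 ≈ 284.02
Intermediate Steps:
l(K) = K^(3/2)
C(u) = 9 + u
103 + l(8)*C(-1) = 103 + 8^(3/2)*(9 - 1) = 103 + (16*√2)*8 = 103 + 128*√2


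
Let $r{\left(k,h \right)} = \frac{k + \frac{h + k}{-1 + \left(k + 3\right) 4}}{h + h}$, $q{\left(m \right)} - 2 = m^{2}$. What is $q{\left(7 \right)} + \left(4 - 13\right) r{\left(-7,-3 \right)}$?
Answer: $\frac{1407}{34} \approx 41.382$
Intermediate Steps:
$q{\left(m \right)} = 2 + m^{2}$
$r{\left(k,h \right)} = \frac{k + \frac{h + k}{11 + 4 k}}{2 h}$ ($r{\left(k,h \right)} = \frac{k + \frac{h + k}{-1 + \left(3 + k\right) 4}}{2 h} = \left(k + \frac{h + k}{-1 + \left(12 + 4 k\right)}\right) \frac{1}{2 h} = \left(k + \frac{h + k}{11 + 4 k}\right) \frac{1}{2 h} = \frac{k + \frac{h + k}{11 + 4 k}}{2 h}$)
$q{\left(7 \right)} + \left(4 - 13\right) r{\left(-7,-3 \right)} = \left(2 + 7^{2}\right) + \left(4 - 13\right) \frac{-3 + 4 \left(-7\right)^{2} + 12 \left(-7\right)}{2 \left(-3\right) \left(11 + 4 \left(-7\right)\right)} = \left(2 + 49\right) + \left(4 - 13\right) \frac{1}{2} \left(- \frac{1}{3}\right) \frac{1}{11 - 28} \left(-3 + 4 \cdot 49 - 84\right) = 51 - 9 \cdot \frac{1}{2} \left(- \frac{1}{3}\right) \frac{1}{-17} \left(-3 + 196 - 84\right) = 51 - 9 \cdot \frac{1}{2} \left(- \frac{1}{3}\right) \left(- \frac{1}{17}\right) 109 = 51 - \frac{327}{34} = \frac{1407}{34}$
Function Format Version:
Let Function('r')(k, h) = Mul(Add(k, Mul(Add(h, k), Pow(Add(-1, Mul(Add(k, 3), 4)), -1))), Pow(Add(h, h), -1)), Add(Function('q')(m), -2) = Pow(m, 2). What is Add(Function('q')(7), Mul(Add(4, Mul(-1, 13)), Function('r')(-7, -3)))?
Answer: Rational(1407, 34) ≈ 41.382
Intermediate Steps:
Function('q')(m) = Add(2, Pow(m, 2))
Function('r')(k, h) = Mul(Rational(1, 2), Pow(h, -1), Add(k, Mul(Pow(Add(11, Mul(4, k)), -1), Add(h, k)))) (Function('r')(k, h) = Mul(Add(k, Mul(Add(h, k), Pow(Add(-1, Mul(Add(3, k), 4)), -1))), Pow(Mul(2, h), -1)) = Mul(Add(k, Mul(Add(h, k), Pow(Add(-1, Add(12, Mul(4, k))), -1))), Mul(Rational(1, 2), Pow(h, -1))) = Mul(Add(k, Mul(Add(h, k), Pow(Add(11, Mul(4, k)), -1))), Mul(Rational(1, 2), Pow(h, -1))) = Mul(Add(k, Mul(Pow(Add(11, Mul(4, k)), -1), Add(h, k))), Mul(Rational(1, 2), Pow(h, -1))) = Mul(Rational(1, 2), Pow(h, -1), Add(k, Mul(Pow(Add(11, Mul(4, k)), -1), Add(h, k)))))
Add(Function('q')(7), Mul(Add(4, Mul(-1, 13)), Function('r')(-7, -3))) = Add(Add(2, Pow(7, 2)), Mul(Add(4, Mul(-1, 13)), Mul(Rational(1, 2), Pow(-3, -1), Pow(Add(11, Mul(4, -7)), -1), Add(-3, Mul(4, Pow(-7, 2)), Mul(12, -7))))) = Add(Add(2, 49), Mul(Add(4, -13), Mul(Rational(1, 2), Rational(-1, 3), Pow(Add(11, -28), -1), Add(-3, Mul(4, 49), -84)))) = Add(51, Mul(-9, Mul(Rational(1, 2), Rational(-1, 3), Pow(-17, -1), Add(-3, 196, -84)))) = Add(51, Mul(-9, Mul(Rational(1, 2), Rational(-1, 3), Rational(-1, 17), 109))) = Add(51, Mul(-9, Rational(109, 102))) = Add(51, Rational(-327, 34)) = Rational(1407, 34)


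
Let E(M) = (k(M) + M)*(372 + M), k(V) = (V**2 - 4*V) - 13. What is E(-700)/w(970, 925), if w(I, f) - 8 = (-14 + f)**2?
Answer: -53801512/276643 ≈ -194.48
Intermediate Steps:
w(I, f) = 8 + (-14 + f)**2
k(V) = -13 + V**2 - 4*V
E(M) = (372 + M)*(-13 + M**2 - 3*M) (E(M) = ((-13 + M**2 - 4*M) + M)*(372 + M) = (-13 + M**2 - 3*M)*(372 + M) = (372 + M)*(-13 + M**2 - 3*M))
E(-700)/w(970, 925) = (-4836 + (-700)**3 - 1129*(-700) + 369*(-700)**2)/(8 + (-14 + 925)**2) = (-4836 - 343000000 + 790300 + 369*490000)/(8 + 911**2) = (-4836 - 343000000 + 790300 + 180810000)/(8 + 829921) = -161404536/829929 = -161404536*1/829929 = -53801512/276643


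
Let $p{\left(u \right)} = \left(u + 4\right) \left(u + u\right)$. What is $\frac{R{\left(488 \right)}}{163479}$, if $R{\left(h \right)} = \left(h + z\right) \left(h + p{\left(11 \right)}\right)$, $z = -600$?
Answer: $- \frac{91616}{163479} \approx -0.56041$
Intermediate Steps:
$p{\left(u \right)} = 2 u \left(4 + u\right)$ ($p{\left(u \right)} = \left(4 + u\right) 2 u = 2 u \left(4 + u\right)$)
$R{\left(h \right)} = \left(-600 + h\right) \left(330 + h\right)$ ($R{\left(h \right)} = \left(h - 600\right) \left(h + 2 \cdot 11 \left(4 + 11\right)\right) = \left(-600 + h\right) \left(h + 2 \cdot 11 \cdot 15\right) = \left(-600 + h\right) \left(h + 330\right) = \left(-600 + h\right) \left(330 + h\right)$)
$\frac{R{\left(488 \right)}}{163479} = \frac{-198000 + 488^{2} - 131760}{163479} = \left(-198000 + 238144 - 131760\right) \frac{1}{163479} = \left(-91616\right) \frac{1}{163479} = - \frac{91616}{163479}$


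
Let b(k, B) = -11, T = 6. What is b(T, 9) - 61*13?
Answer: -804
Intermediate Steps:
b(T, 9) - 61*13 = -11 - 61*13 = -11 - 793 = -804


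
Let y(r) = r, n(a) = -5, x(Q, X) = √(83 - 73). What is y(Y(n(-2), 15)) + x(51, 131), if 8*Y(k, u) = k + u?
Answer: 5/4 + √10 ≈ 4.4123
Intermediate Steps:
x(Q, X) = √10
Y(k, u) = k/8 + u/8 (Y(k, u) = (k + u)/8 = k/8 + u/8)
y(Y(n(-2), 15)) + x(51, 131) = ((⅛)*(-5) + (⅛)*15) + √10 = (-5/8 + 15/8) + √10 = 5/4 + √10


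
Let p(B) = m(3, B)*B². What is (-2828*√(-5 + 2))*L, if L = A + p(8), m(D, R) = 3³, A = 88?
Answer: -5135648*I*√3 ≈ -8.8952e+6*I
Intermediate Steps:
m(D, R) = 27
p(B) = 27*B²
L = 1816 (L = 88 + 27*8² = 88 + 27*64 = 88 + 1728 = 1816)
(-2828*√(-5 + 2))*L = -2828*√(-5 + 2)*1816 = -2828*I*√3*1816 = -5135648*I*√3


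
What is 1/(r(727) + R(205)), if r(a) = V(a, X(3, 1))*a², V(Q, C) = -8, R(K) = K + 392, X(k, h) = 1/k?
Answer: -1/4227635 ≈ -2.3654e-7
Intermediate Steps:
R(K) = 392 + K
r(a) = -8*a²
1/(r(727) + R(205)) = 1/(-8*727² + (392 + 205)) = 1/(-8*528529 + 597) = 1/(-4228232 + 597) = 1/(-4227635) = -1/4227635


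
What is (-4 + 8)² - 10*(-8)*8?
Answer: 656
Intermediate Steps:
(-4 + 8)² - 10*(-8)*8 = 4² - (-80)*8 = 16 - 1*(-640) = 16 + 640 = 656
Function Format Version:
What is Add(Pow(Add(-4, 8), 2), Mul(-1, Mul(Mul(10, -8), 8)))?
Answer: 656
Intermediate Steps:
Add(Pow(Add(-4, 8), 2), Mul(-1, Mul(Mul(10, -8), 8))) = Add(Pow(4, 2), Mul(-1, Mul(-80, 8))) = Add(16, Mul(-1, -640)) = Add(16, 640) = 656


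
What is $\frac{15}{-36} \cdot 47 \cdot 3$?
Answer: $- \frac{235}{4} \approx -58.75$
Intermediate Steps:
$\frac{15}{-36} \cdot 47 \cdot 3 = 15 \left(- \frac{1}{36}\right) 47 \cdot 3 = \left(- \frac{5}{12}\right) 47 \cdot 3 = \left(- \frac{235}{12}\right) 3 = - \frac{235}{4}$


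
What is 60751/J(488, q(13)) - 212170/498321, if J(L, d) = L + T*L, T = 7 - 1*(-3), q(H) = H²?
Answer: 29134570511/2674987128 ≈ 10.891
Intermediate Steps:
T = 10 (T = 7 + 3 = 10)
J(L, d) = 11*L (J(L, d) = L + 10*L = 11*L)
60751/J(488, q(13)) - 212170/498321 = 60751/((11*488)) - 212170/498321 = 60751/5368 - 212170*1/498321 = 60751*(1/5368) - 212170/498321 = 60751/5368 - 212170/498321 = 29134570511/2674987128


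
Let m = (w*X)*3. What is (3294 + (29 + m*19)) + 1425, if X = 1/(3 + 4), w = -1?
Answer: 33179/7 ≈ 4739.9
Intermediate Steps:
X = 1/7 ≈ 0.14286
m = -3/7 (m = -1*1/7*3 = -1/7*3 = -3/7 ≈ -0.42857)
(3294 + (29 + m*19)) + 1425 = (3294 + (29 - 3/7*19)) + 1425 = (3294 + (29 - 57/7)) + 1425 = (3294 + 146/7) + 1425 = 23204/7 + 1425 = 33179/7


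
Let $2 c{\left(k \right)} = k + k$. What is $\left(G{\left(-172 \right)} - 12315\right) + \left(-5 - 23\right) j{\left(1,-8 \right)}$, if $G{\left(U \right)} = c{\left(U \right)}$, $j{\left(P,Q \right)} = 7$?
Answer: $-12683$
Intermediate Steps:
$c{\left(k \right)} = k$ ($c{\left(k \right)} = \frac{k + k}{2} = \frac{2 k}{2} = k$)
$G{\left(U \right)} = U$
$\left(G{\left(-172 \right)} - 12315\right) + \left(-5 - 23\right) j{\left(1,-8 \right)} = \left(-172 - 12315\right) + \left(-5 - 23\right) 7 = -12487 - 196 = -12683$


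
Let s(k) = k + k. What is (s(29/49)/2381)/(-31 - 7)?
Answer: -29/2216711 ≈ -1.3082e-5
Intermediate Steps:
s(k) = 2*k
(s(29/49)/2381)/(-31 - 7) = ((2*(29/49))/2381)/(-31 - 7) = ((2*(29*(1/49)))*(1/2381))/(-38) = -2*(29/49)/(38*2381) = -29/(931*2381) = -1/38*58/116669 = -29/2216711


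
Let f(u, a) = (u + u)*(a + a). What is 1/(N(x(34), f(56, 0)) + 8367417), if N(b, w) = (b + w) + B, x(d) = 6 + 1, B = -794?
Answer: 1/8366630 ≈ 1.1952e-7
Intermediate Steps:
f(u, a) = 4*a*u (f(u, a) = (2*u)*(2*a) = 4*a*u)
x(d) = 7
N(b, w) = -794 + b + w (N(b, w) = (b + w) - 794 = -794 + b + w)
1/(N(x(34), f(56, 0)) + 8367417) = 1/((-794 + 7 + 4*0*56) + 8367417) = 1/((-794 + 7 + 0) + 8367417) = 1/(-787 + 8367417) = 1/8366630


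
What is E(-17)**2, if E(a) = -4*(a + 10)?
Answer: 784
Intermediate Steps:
E(a) = -40 - 4*a (E(a) = -4*(10 + a) = -40 - 4*a)
E(-17)**2 = (-40 - 4*(-17))**2 = (-40 + 68)**2 = 28**2 = 784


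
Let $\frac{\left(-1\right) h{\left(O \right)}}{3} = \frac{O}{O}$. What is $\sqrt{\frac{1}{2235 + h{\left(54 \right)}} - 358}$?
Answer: $\frac{i \sqrt{49541410}}{372} \approx 18.921 i$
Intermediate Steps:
$h{\left(O \right)} = -3$ ($h{\left(O \right)} = - 3 \frac{O}{O} = \left(-3\right) 1 = -3$)
$\sqrt{\frac{1}{2235 + h{\left(54 \right)}} - 358} = \sqrt{\frac{1}{2235 - 3} - 358} = \sqrt{\frac{1}{2232} - 358} = \sqrt{- \frac{799055}{2232}} = \frac{i \sqrt{49541410}}{372}$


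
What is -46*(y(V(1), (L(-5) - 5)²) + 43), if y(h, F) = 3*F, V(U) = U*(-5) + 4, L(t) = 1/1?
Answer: -4186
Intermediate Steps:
L(t) = 1
V(U) = 4 - 5*U (V(U) = -5*U + 4 = 4 - 5*U)
-46*(y(V(1), (L(-5) - 5)²) + 43) = -46*(3*(1 - 5)² + 43) = -46*(3*(-4)² + 43) = -46*(3*16 + 43) = -46*(48 + 43) = -46*91 = -4186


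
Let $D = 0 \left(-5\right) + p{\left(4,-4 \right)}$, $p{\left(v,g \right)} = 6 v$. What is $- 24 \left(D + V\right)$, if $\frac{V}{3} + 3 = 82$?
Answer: $-6264$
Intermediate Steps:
$V = 237$ ($V = -9 + 3 \cdot 82 = -9 + 246 = 237$)
$D = 24$ ($D = 0 \left(-5\right) + 6 \cdot 4 = 0 + 24 = 24$)
$- 24 \left(D + V\right) = - 24 \left(24 + 237\right) = \left(-24\right) 261 = -6264$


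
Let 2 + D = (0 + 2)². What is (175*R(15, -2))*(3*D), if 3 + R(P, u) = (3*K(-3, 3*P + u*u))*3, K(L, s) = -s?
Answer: -466200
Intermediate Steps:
D = 2 (D = -2 + (0 + 2)² = -2 + 2² = -2 + 4 = 2)
R(P, u) = -3 - 27*P - 9*u² (R(P, u) = -3 + (3*(-(3*P + u*u)))*3 = -3 + (3*(-(3*P + u²)))*3 = -3 + (3*(-(u² + 3*P)))*3 = -3 + (3*(-u² - 3*P))*3 = -3 + (-9*P - 3*u²)*3 = -3 + (-27*P - 9*u²) = -3 - 27*P - 9*u²)
(175*R(15, -2))*(3*D) = (175*(-3 - 27*15 - 9*(-2)²))*(3*2) = (175*(-3 - 405 - 9*4))*6 = (175*(-3 - 405 - 36))*6 = (175*(-444))*6 = -77700*6 = -466200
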